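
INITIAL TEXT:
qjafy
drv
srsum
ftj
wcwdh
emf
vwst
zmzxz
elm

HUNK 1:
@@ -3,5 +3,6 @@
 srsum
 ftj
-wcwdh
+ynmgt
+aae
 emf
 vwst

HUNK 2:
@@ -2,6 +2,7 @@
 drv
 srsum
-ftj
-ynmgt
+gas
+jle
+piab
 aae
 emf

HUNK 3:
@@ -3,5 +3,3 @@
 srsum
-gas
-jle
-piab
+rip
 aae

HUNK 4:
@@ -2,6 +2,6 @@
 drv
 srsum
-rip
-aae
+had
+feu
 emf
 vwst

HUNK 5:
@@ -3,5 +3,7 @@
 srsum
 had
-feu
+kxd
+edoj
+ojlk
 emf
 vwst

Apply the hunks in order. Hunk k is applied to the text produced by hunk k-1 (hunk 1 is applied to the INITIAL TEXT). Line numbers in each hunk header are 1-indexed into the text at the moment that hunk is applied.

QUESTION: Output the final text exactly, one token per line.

Answer: qjafy
drv
srsum
had
kxd
edoj
ojlk
emf
vwst
zmzxz
elm

Derivation:
Hunk 1: at line 3 remove [wcwdh] add [ynmgt,aae] -> 10 lines: qjafy drv srsum ftj ynmgt aae emf vwst zmzxz elm
Hunk 2: at line 2 remove [ftj,ynmgt] add [gas,jle,piab] -> 11 lines: qjafy drv srsum gas jle piab aae emf vwst zmzxz elm
Hunk 3: at line 3 remove [gas,jle,piab] add [rip] -> 9 lines: qjafy drv srsum rip aae emf vwst zmzxz elm
Hunk 4: at line 2 remove [rip,aae] add [had,feu] -> 9 lines: qjafy drv srsum had feu emf vwst zmzxz elm
Hunk 5: at line 3 remove [feu] add [kxd,edoj,ojlk] -> 11 lines: qjafy drv srsum had kxd edoj ojlk emf vwst zmzxz elm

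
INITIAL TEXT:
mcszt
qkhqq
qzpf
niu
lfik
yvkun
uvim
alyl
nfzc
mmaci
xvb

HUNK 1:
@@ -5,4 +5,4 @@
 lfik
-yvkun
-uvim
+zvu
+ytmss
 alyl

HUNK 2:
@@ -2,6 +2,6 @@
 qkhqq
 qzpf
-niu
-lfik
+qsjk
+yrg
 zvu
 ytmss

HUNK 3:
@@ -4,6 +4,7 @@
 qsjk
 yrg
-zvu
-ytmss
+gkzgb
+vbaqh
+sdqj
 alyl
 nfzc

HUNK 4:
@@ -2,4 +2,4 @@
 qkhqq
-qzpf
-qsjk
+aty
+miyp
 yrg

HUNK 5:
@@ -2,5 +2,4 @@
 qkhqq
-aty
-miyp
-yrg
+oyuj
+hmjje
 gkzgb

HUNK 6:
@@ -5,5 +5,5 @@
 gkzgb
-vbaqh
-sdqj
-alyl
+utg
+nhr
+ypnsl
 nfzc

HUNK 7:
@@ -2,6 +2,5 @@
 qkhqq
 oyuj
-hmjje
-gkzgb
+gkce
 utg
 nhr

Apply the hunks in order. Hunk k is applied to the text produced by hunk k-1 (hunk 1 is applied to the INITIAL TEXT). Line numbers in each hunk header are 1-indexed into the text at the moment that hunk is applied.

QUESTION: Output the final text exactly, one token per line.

Answer: mcszt
qkhqq
oyuj
gkce
utg
nhr
ypnsl
nfzc
mmaci
xvb

Derivation:
Hunk 1: at line 5 remove [yvkun,uvim] add [zvu,ytmss] -> 11 lines: mcszt qkhqq qzpf niu lfik zvu ytmss alyl nfzc mmaci xvb
Hunk 2: at line 2 remove [niu,lfik] add [qsjk,yrg] -> 11 lines: mcszt qkhqq qzpf qsjk yrg zvu ytmss alyl nfzc mmaci xvb
Hunk 3: at line 4 remove [zvu,ytmss] add [gkzgb,vbaqh,sdqj] -> 12 lines: mcszt qkhqq qzpf qsjk yrg gkzgb vbaqh sdqj alyl nfzc mmaci xvb
Hunk 4: at line 2 remove [qzpf,qsjk] add [aty,miyp] -> 12 lines: mcszt qkhqq aty miyp yrg gkzgb vbaqh sdqj alyl nfzc mmaci xvb
Hunk 5: at line 2 remove [aty,miyp,yrg] add [oyuj,hmjje] -> 11 lines: mcszt qkhqq oyuj hmjje gkzgb vbaqh sdqj alyl nfzc mmaci xvb
Hunk 6: at line 5 remove [vbaqh,sdqj,alyl] add [utg,nhr,ypnsl] -> 11 lines: mcszt qkhqq oyuj hmjje gkzgb utg nhr ypnsl nfzc mmaci xvb
Hunk 7: at line 2 remove [hmjje,gkzgb] add [gkce] -> 10 lines: mcszt qkhqq oyuj gkce utg nhr ypnsl nfzc mmaci xvb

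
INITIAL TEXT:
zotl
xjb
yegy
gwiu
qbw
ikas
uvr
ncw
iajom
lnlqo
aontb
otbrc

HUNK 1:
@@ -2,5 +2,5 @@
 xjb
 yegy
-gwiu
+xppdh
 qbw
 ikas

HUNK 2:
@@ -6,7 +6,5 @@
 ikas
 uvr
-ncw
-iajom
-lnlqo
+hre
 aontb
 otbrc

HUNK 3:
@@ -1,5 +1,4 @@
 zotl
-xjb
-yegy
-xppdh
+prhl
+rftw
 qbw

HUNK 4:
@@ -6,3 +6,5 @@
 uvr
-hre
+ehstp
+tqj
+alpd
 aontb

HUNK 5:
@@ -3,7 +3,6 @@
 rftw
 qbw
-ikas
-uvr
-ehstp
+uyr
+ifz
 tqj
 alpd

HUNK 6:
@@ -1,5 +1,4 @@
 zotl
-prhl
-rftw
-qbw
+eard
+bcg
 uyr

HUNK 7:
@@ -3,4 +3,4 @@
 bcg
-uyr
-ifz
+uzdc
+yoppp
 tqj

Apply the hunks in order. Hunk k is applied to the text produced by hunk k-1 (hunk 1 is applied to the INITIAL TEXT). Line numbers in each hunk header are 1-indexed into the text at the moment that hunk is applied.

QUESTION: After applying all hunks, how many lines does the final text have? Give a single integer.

Answer: 9

Derivation:
Hunk 1: at line 2 remove [gwiu] add [xppdh] -> 12 lines: zotl xjb yegy xppdh qbw ikas uvr ncw iajom lnlqo aontb otbrc
Hunk 2: at line 6 remove [ncw,iajom,lnlqo] add [hre] -> 10 lines: zotl xjb yegy xppdh qbw ikas uvr hre aontb otbrc
Hunk 3: at line 1 remove [xjb,yegy,xppdh] add [prhl,rftw] -> 9 lines: zotl prhl rftw qbw ikas uvr hre aontb otbrc
Hunk 4: at line 6 remove [hre] add [ehstp,tqj,alpd] -> 11 lines: zotl prhl rftw qbw ikas uvr ehstp tqj alpd aontb otbrc
Hunk 5: at line 3 remove [ikas,uvr,ehstp] add [uyr,ifz] -> 10 lines: zotl prhl rftw qbw uyr ifz tqj alpd aontb otbrc
Hunk 6: at line 1 remove [prhl,rftw,qbw] add [eard,bcg] -> 9 lines: zotl eard bcg uyr ifz tqj alpd aontb otbrc
Hunk 7: at line 3 remove [uyr,ifz] add [uzdc,yoppp] -> 9 lines: zotl eard bcg uzdc yoppp tqj alpd aontb otbrc
Final line count: 9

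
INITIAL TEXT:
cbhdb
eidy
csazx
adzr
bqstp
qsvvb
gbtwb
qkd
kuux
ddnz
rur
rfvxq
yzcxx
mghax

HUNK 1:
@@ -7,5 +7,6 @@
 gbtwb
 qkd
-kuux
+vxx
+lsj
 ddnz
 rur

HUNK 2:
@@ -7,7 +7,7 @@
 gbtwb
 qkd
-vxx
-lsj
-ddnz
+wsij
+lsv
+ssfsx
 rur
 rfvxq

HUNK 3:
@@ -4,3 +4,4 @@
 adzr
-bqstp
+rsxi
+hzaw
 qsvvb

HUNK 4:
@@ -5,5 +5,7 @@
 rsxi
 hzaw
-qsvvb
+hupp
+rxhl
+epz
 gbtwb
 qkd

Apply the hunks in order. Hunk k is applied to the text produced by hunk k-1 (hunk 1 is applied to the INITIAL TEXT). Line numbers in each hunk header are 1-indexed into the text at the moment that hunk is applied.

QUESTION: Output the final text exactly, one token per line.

Hunk 1: at line 7 remove [kuux] add [vxx,lsj] -> 15 lines: cbhdb eidy csazx adzr bqstp qsvvb gbtwb qkd vxx lsj ddnz rur rfvxq yzcxx mghax
Hunk 2: at line 7 remove [vxx,lsj,ddnz] add [wsij,lsv,ssfsx] -> 15 lines: cbhdb eidy csazx adzr bqstp qsvvb gbtwb qkd wsij lsv ssfsx rur rfvxq yzcxx mghax
Hunk 3: at line 4 remove [bqstp] add [rsxi,hzaw] -> 16 lines: cbhdb eidy csazx adzr rsxi hzaw qsvvb gbtwb qkd wsij lsv ssfsx rur rfvxq yzcxx mghax
Hunk 4: at line 5 remove [qsvvb] add [hupp,rxhl,epz] -> 18 lines: cbhdb eidy csazx adzr rsxi hzaw hupp rxhl epz gbtwb qkd wsij lsv ssfsx rur rfvxq yzcxx mghax

Answer: cbhdb
eidy
csazx
adzr
rsxi
hzaw
hupp
rxhl
epz
gbtwb
qkd
wsij
lsv
ssfsx
rur
rfvxq
yzcxx
mghax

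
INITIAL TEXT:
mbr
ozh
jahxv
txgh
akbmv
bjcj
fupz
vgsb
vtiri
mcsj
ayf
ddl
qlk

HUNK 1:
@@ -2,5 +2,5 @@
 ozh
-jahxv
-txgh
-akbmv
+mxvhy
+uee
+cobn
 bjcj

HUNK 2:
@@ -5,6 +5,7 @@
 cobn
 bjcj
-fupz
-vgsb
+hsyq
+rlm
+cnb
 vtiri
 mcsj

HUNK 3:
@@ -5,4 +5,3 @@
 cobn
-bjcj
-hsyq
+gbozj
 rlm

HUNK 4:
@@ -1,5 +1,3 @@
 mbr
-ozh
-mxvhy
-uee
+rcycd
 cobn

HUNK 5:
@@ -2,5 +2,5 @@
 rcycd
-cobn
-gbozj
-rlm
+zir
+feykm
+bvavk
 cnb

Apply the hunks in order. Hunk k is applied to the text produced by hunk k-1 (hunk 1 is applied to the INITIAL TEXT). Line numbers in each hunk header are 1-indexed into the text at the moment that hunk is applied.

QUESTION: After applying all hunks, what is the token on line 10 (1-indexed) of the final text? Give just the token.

Answer: ddl

Derivation:
Hunk 1: at line 2 remove [jahxv,txgh,akbmv] add [mxvhy,uee,cobn] -> 13 lines: mbr ozh mxvhy uee cobn bjcj fupz vgsb vtiri mcsj ayf ddl qlk
Hunk 2: at line 5 remove [fupz,vgsb] add [hsyq,rlm,cnb] -> 14 lines: mbr ozh mxvhy uee cobn bjcj hsyq rlm cnb vtiri mcsj ayf ddl qlk
Hunk 3: at line 5 remove [bjcj,hsyq] add [gbozj] -> 13 lines: mbr ozh mxvhy uee cobn gbozj rlm cnb vtiri mcsj ayf ddl qlk
Hunk 4: at line 1 remove [ozh,mxvhy,uee] add [rcycd] -> 11 lines: mbr rcycd cobn gbozj rlm cnb vtiri mcsj ayf ddl qlk
Hunk 5: at line 2 remove [cobn,gbozj,rlm] add [zir,feykm,bvavk] -> 11 lines: mbr rcycd zir feykm bvavk cnb vtiri mcsj ayf ddl qlk
Final line 10: ddl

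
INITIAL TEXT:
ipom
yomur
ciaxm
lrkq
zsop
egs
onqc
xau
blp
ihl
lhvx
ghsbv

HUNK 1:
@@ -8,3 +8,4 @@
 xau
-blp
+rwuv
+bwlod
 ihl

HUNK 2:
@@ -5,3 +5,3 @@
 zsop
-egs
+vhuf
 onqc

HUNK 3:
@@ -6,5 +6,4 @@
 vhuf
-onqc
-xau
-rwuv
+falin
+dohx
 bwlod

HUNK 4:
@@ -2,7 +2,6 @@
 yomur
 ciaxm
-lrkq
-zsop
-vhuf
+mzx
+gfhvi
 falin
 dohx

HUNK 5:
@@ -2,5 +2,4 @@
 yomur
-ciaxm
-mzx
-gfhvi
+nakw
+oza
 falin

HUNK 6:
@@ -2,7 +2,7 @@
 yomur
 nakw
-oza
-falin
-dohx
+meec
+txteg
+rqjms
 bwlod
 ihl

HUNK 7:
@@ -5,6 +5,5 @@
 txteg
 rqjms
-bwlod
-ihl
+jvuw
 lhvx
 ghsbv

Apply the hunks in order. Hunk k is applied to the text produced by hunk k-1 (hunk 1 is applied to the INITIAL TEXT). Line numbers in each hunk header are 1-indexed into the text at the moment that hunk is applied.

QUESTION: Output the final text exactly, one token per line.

Answer: ipom
yomur
nakw
meec
txteg
rqjms
jvuw
lhvx
ghsbv

Derivation:
Hunk 1: at line 8 remove [blp] add [rwuv,bwlod] -> 13 lines: ipom yomur ciaxm lrkq zsop egs onqc xau rwuv bwlod ihl lhvx ghsbv
Hunk 2: at line 5 remove [egs] add [vhuf] -> 13 lines: ipom yomur ciaxm lrkq zsop vhuf onqc xau rwuv bwlod ihl lhvx ghsbv
Hunk 3: at line 6 remove [onqc,xau,rwuv] add [falin,dohx] -> 12 lines: ipom yomur ciaxm lrkq zsop vhuf falin dohx bwlod ihl lhvx ghsbv
Hunk 4: at line 2 remove [lrkq,zsop,vhuf] add [mzx,gfhvi] -> 11 lines: ipom yomur ciaxm mzx gfhvi falin dohx bwlod ihl lhvx ghsbv
Hunk 5: at line 2 remove [ciaxm,mzx,gfhvi] add [nakw,oza] -> 10 lines: ipom yomur nakw oza falin dohx bwlod ihl lhvx ghsbv
Hunk 6: at line 2 remove [oza,falin,dohx] add [meec,txteg,rqjms] -> 10 lines: ipom yomur nakw meec txteg rqjms bwlod ihl lhvx ghsbv
Hunk 7: at line 5 remove [bwlod,ihl] add [jvuw] -> 9 lines: ipom yomur nakw meec txteg rqjms jvuw lhvx ghsbv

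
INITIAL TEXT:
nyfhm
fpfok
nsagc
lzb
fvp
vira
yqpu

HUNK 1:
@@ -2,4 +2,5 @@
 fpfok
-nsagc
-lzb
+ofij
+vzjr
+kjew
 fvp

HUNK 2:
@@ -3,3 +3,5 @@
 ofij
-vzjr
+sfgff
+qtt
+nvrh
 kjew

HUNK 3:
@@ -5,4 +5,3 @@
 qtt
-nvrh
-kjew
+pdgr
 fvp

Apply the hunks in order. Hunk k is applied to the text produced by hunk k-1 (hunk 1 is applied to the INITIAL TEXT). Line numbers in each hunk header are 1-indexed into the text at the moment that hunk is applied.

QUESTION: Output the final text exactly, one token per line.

Hunk 1: at line 2 remove [nsagc,lzb] add [ofij,vzjr,kjew] -> 8 lines: nyfhm fpfok ofij vzjr kjew fvp vira yqpu
Hunk 2: at line 3 remove [vzjr] add [sfgff,qtt,nvrh] -> 10 lines: nyfhm fpfok ofij sfgff qtt nvrh kjew fvp vira yqpu
Hunk 3: at line 5 remove [nvrh,kjew] add [pdgr] -> 9 lines: nyfhm fpfok ofij sfgff qtt pdgr fvp vira yqpu

Answer: nyfhm
fpfok
ofij
sfgff
qtt
pdgr
fvp
vira
yqpu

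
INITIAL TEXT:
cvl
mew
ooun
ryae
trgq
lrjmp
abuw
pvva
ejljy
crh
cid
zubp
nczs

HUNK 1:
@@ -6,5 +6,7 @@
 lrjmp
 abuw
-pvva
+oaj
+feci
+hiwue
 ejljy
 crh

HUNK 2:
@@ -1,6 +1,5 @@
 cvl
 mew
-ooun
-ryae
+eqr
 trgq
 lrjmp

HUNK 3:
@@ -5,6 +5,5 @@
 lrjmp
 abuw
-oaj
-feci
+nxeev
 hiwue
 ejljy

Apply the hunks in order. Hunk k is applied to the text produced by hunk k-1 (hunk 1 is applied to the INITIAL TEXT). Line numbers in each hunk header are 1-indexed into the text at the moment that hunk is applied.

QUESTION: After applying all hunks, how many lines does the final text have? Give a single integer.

Hunk 1: at line 6 remove [pvva] add [oaj,feci,hiwue] -> 15 lines: cvl mew ooun ryae trgq lrjmp abuw oaj feci hiwue ejljy crh cid zubp nczs
Hunk 2: at line 1 remove [ooun,ryae] add [eqr] -> 14 lines: cvl mew eqr trgq lrjmp abuw oaj feci hiwue ejljy crh cid zubp nczs
Hunk 3: at line 5 remove [oaj,feci] add [nxeev] -> 13 lines: cvl mew eqr trgq lrjmp abuw nxeev hiwue ejljy crh cid zubp nczs
Final line count: 13

Answer: 13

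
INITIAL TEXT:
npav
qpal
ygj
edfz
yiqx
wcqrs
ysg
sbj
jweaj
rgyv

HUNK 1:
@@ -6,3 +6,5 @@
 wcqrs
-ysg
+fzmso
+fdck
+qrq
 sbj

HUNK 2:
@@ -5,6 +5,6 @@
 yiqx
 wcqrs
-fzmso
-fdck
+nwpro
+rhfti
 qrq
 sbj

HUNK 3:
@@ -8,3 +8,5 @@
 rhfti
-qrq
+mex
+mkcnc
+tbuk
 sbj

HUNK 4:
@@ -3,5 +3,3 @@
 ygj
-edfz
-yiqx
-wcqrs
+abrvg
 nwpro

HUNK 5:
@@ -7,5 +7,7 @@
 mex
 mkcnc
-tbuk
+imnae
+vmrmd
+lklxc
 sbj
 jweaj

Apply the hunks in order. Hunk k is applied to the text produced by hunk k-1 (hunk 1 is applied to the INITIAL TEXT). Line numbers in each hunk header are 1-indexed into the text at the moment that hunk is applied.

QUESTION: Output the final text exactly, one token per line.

Hunk 1: at line 6 remove [ysg] add [fzmso,fdck,qrq] -> 12 lines: npav qpal ygj edfz yiqx wcqrs fzmso fdck qrq sbj jweaj rgyv
Hunk 2: at line 5 remove [fzmso,fdck] add [nwpro,rhfti] -> 12 lines: npav qpal ygj edfz yiqx wcqrs nwpro rhfti qrq sbj jweaj rgyv
Hunk 3: at line 8 remove [qrq] add [mex,mkcnc,tbuk] -> 14 lines: npav qpal ygj edfz yiqx wcqrs nwpro rhfti mex mkcnc tbuk sbj jweaj rgyv
Hunk 4: at line 3 remove [edfz,yiqx,wcqrs] add [abrvg] -> 12 lines: npav qpal ygj abrvg nwpro rhfti mex mkcnc tbuk sbj jweaj rgyv
Hunk 5: at line 7 remove [tbuk] add [imnae,vmrmd,lklxc] -> 14 lines: npav qpal ygj abrvg nwpro rhfti mex mkcnc imnae vmrmd lklxc sbj jweaj rgyv

Answer: npav
qpal
ygj
abrvg
nwpro
rhfti
mex
mkcnc
imnae
vmrmd
lklxc
sbj
jweaj
rgyv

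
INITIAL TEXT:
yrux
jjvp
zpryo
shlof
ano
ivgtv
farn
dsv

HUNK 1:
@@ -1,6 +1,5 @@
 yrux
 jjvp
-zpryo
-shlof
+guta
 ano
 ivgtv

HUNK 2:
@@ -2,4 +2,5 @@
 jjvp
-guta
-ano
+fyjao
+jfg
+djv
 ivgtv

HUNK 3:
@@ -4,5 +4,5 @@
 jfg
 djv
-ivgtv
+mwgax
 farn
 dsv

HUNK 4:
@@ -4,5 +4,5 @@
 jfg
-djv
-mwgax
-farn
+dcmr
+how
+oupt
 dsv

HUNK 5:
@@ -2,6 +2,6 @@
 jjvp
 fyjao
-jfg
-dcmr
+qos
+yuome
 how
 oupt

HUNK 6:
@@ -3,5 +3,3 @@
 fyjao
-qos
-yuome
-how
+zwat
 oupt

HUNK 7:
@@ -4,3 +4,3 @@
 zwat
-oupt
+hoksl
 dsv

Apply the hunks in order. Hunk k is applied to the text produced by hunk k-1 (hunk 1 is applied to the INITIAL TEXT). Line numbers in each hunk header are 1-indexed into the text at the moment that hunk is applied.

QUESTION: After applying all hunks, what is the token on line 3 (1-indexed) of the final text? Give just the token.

Hunk 1: at line 1 remove [zpryo,shlof] add [guta] -> 7 lines: yrux jjvp guta ano ivgtv farn dsv
Hunk 2: at line 2 remove [guta,ano] add [fyjao,jfg,djv] -> 8 lines: yrux jjvp fyjao jfg djv ivgtv farn dsv
Hunk 3: at line 4 remove [ivgtv] add [mwgax] -> 8 lines: yrux jjvp fyjao jfg djv mwgax farn dsv
Hunk 4: at line 4 remove [djv,mwgax,farn] add [dcmr,how,oupt] -> 8 lines: yrux jjvp fyjao jfg dcmr how oupt dsv
Hunk 5: at line 2 remove [jfg,dcmr] add [qos,yuome] -> 8 lines: yrux jjvp fyjao qos yuome how oupt dsv
Hunk 6: at line 3 remove [qos,yuome,how] add [zwat] -> 6 lines: yrux jjvp fyjao zwat oupt dsv
Hunk 7: at line 4 remove [oupt] add [hoksl] -> 6 lines: yrux jjvp fyjao zwat hoksl dsv
Final line 3: fyjao

Answer: fyjao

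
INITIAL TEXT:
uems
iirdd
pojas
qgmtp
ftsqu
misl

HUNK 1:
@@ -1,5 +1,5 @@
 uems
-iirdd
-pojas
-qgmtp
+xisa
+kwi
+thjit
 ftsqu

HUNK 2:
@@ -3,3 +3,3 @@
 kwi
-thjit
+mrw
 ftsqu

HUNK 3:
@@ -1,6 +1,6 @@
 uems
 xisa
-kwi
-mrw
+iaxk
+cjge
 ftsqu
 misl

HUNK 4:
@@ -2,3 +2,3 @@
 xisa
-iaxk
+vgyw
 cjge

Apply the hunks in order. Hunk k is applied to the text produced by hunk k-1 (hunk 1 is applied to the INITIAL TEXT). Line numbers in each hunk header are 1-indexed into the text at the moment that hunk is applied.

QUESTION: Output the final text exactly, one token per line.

Hunk 1: at line 1 remove [iirdd,pojas,qgmtp] add [xisa,kwi,thjit] -> 6 lines: uems xisa kwi thjit ftsqu misl
Hunk 2: at line 3 remove [thjit] add [mrw] -> 6 lines: uems xisa kwi mrw ftsqu misl
Hunk 3: at line 1 remove [kwi,mrw] add [iaxk,cjge] -> 6 lines: uems xisa iaxk cjge ftsqu misl
Hunk 4: at line 2 remove [iaxk] add [vgyw] -> 6 lines: uems xisa vgyw cjge ftsqu misl

Answer: uems
xisa
vgyw
cjge
ftsqu
misl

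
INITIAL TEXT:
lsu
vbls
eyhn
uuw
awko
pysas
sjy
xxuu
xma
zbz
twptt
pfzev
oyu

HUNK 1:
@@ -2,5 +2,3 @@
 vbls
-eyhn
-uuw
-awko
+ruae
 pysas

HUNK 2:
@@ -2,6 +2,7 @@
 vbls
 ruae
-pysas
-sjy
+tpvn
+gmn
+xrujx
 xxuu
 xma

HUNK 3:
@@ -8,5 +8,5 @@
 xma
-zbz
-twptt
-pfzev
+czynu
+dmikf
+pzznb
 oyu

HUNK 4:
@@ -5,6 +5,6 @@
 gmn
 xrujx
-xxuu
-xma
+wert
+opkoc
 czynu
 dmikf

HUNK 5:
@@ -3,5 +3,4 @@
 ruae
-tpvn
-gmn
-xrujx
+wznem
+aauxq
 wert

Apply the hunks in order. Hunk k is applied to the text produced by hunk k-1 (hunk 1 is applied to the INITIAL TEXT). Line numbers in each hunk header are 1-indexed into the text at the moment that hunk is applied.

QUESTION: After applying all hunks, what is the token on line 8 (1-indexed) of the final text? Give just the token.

Answer: czynu

Derivation:
Hunk 1: at line 2 remove [eyhn,uuw,awko] add [ruae] -> 11 lines: lsu vbls ruae pysas sjy xxuu xma zbz twptt pfzev oyu
Hunk 2: at line 2 remove [pysas,sjy] add [tpvn,gmn,xrujx] -> 12 lines: lsu vbls ruae tpvn gmn xrujx xxuu xma zbz twptt pfzev oyu
Hunk 3: at line 8 remove [zbz,twptt,pfzev] add [czynu,dmikf,pzznb] -> 12 lines: lsu vbls ruae tpvn gmn xrujx xxuu xma czynu dmikf pzznb oyu
Hunk 4: at line 5 remove [xxuu,xma] add [wert,opkoc] -> 12 lines: lsu vbls ruae tpvn gmn xrujx wert opkoc czynu dmikf pzznb oyu
Hunk 5: at line 3 remove [tpvn,gmn,xrujx] add [wznem,aauxq] -> 11 lines: lsu vbls ruae wznem aauxq wert opkoc czynu dmikf pzznb oyu
Final line 8: czynu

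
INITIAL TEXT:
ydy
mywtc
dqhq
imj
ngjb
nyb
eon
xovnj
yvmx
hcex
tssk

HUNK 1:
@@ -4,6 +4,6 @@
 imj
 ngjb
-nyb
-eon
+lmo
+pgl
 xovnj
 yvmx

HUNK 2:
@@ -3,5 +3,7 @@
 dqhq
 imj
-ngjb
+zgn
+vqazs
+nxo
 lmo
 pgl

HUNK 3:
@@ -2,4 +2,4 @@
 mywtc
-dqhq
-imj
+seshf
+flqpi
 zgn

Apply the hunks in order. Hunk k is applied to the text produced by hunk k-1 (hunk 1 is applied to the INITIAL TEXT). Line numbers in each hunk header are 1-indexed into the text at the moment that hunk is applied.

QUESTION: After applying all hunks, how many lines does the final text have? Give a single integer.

Hunk 1: at line 4 remove [nyb,eon] add [lmo,pgl] -> 11 lines: ydy mywtc dqhq imj ngjb lmo pgl xovnj yvmx hcex tssk
Hunk 2: at line 3 remove [ngjb] add [zgn,vqazs,nxo] -> 13 lines: ydy mywtc dqhq imj zgn vqazs nxo lmo pgl xovnj yvmx hcex tssk
Hunk 3: at line 2 remove [dqhq,imj] add [seshf,flqpi] -> 13 lines: ydy mywtc seshf flqpi zgn vqazs nxo lmo pgl xovnj yvmx hcex tssk
Final line count: 13

Answer: 13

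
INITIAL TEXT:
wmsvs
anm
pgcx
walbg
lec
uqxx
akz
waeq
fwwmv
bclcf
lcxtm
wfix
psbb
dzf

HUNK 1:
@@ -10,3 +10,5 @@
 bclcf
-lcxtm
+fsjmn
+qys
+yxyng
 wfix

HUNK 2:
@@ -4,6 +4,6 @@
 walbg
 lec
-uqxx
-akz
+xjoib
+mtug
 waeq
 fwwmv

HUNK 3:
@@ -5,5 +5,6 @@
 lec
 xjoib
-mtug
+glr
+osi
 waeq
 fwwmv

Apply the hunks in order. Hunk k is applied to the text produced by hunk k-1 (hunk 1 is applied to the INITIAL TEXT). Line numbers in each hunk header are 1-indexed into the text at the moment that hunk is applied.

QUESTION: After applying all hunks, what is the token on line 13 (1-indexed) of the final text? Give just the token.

Answer: qys

Derivation:
Hunk 1: at line 10 remove [lcxtm] add [fsjmn,qys,yxyng] -> 16 lines: wmsvs anm pgcx walbg lec uqxx akz waeq fwwmv bclcf fsjmn qys yxyng wfix psbb dzf
Hunk 2: at line 4 remove [uqxx,akz] add [xjoib,mtug] -> 16 lines: wmsvs anm pgcx walbg lec xjoib mtug waeq fwwmv bclcf fsjmn qys yxyng wfix psbb dzf
Hunk 3: at line 5 remove [mtug] add [glr,osi] -> 17 lines: wmsvs anm pgcx walbg lec xjoib glr osi waeq fwwmv bclcf fsjmn qys yxyng wfix psbb dzf
Final line 13: qys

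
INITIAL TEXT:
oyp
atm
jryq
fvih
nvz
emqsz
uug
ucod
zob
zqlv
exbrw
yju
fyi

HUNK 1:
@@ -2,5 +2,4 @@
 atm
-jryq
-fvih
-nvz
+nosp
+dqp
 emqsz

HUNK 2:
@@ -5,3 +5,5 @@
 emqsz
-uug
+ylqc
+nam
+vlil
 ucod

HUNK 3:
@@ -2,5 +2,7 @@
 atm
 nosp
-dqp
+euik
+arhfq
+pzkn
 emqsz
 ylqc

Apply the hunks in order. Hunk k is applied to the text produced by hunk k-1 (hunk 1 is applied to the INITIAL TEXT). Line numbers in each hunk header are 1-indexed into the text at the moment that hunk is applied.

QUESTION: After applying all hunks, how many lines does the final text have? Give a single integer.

Answer: 16

Derivation:
Hunk 1: at line 2 remove [jryq,fvih,nvz] add [nosp,dqp] -> 12 lines: oyp atm nosp dqp emqsz uug ucod zob zqlv exbrw yju fyi
Hunk 2: at line 5 remove [uug] add [ylqc,nam,vlil] -> 14 lines: oyp atm nosp dqp emqsz ylqc nam vlil ucod zob zqlv exbrw yju fyi
Hunk 3: at line 2 remove [dqp] add [euik,arhfq,pzkn] -> 16 lines: oyp atm nosp euik arhfq pzkn emqsz ylqc nam vlil ucod zob zqlv exbrw yju fyi
Final line count: 16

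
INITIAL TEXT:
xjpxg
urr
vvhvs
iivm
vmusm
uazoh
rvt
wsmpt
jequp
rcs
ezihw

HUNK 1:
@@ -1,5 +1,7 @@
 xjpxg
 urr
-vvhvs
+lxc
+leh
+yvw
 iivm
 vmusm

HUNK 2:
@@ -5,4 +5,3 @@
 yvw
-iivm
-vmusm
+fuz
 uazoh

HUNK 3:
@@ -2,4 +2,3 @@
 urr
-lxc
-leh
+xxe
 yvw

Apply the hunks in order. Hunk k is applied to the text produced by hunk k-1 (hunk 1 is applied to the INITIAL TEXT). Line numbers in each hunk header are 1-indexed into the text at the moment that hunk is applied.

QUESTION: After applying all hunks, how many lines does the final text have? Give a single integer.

Answer: 11

Derivation:
Hunk 1: at line 1 remove [vvhvs] add [lxc,leh,yvw] -> 13 lines: xjpxg urr lxc leh yvw iivm vmusm uazoh rvt wsmpt jequp rcs ezihw
Hunk 2: at line 5 remove [iivm,vmusm] add [fuz] -> 12 lines: xjpxg urr lxc leh yvw fuz uazoh rvt wsmpt jequp rcs ezihw
Hunk 3: at line 2 remove [lxc,leh] add [xxe] -> 11 lines: xjpxg urr xxe yvw fuz uazoh rvt wsmpt jequp rcs ezihw
Final line count: 11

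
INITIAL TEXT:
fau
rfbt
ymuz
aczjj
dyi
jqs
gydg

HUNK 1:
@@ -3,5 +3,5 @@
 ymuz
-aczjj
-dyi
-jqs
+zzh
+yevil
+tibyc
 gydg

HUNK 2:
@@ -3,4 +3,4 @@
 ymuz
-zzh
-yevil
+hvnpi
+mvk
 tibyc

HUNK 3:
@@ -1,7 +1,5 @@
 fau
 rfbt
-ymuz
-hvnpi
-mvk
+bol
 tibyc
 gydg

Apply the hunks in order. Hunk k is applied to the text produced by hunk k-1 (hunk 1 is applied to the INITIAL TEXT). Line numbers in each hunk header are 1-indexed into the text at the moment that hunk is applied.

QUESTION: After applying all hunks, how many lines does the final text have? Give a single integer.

Hunk 1: at line 3 remove [aczjj,dyi,jqs] add [zzh,yevil,tibyc] -> 7 lines: fau rfbt ymuz zzh yevil tibyc gydg
Hunk 2: at line 3 remove [zzh,yevil] add [hvnpi,mvk] -> 7 lines: fau rfbt ymuz hvnpi mvk tibyc gydg
Hunk 3: at line 1 remove [ymuz,hvnpi,mvk] add [bol] -> 5 lines: fau rfbt bol tibyc gydg
Final line count: 5

Answer: 5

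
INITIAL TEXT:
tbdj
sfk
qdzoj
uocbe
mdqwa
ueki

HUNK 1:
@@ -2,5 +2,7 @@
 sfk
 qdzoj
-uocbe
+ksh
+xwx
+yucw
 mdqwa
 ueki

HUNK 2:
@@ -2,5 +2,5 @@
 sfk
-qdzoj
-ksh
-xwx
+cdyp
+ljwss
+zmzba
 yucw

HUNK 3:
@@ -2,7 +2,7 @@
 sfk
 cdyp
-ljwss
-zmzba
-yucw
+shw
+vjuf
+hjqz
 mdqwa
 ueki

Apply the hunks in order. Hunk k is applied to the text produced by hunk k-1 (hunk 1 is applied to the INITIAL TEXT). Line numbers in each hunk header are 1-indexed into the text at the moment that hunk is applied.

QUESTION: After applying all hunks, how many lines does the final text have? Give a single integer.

Answer: 8

Derivation:
Hunk 1: at line 2 remove [uocbe] add [ksh,xwx,yucw] -> 8 lines: tbdj sfk qdzoj ksh xwx yucw mdqwa ueki
Hunk 2: at line 2 remove [qdzoj,ksh,xwx] add [cdyp,ljwss,zmzba] -> 8 lines: tbdj sfk cdyp ljwss zmzba yucw mdqwa ueki
Hunk 3: at line 2 remove [ljwss,zmzba,yucw] add [shw,vjuf,hjqz] -> 8 lines: tbdj sfk cdyp shw vjuf hjqz mdqwa ueki
Final line count: 8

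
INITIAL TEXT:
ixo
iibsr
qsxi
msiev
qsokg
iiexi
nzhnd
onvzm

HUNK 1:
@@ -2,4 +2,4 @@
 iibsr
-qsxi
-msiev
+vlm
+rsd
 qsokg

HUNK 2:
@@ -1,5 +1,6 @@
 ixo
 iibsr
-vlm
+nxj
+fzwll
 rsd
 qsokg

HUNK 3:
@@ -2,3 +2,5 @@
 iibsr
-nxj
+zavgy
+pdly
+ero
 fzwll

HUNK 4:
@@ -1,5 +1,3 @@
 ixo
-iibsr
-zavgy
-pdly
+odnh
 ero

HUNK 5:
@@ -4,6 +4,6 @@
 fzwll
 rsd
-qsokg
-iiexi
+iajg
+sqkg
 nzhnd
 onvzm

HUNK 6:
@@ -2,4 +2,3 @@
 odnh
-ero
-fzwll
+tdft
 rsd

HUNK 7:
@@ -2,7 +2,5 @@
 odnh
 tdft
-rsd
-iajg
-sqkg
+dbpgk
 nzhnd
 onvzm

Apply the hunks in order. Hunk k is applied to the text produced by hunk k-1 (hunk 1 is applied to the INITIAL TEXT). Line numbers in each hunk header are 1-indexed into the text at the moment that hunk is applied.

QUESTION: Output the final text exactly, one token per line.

Answer: ixo
odnh
tdft
dbpgk
nzhnd
onvzm

Derivation:
Hunk 1: at line 2 remove [qsxi,msiev] add [vlm,rsd] -> 8 lines: ixo iibsr vlm rsd qsokg iiexi nzhnd onvzm
Hunk 2: at line 1 remove [vlm] add [nxj,fzwll] -> 9 lines: ixo iibsr nxj fzwll rsd qsokg iiexi nzhnd onvzm
Hunk 3: at line 2 remove [nxj] add [zavgy,pdly,ero] -> 11 lines: ixo iibsr zavgy pdly ero fzwll rsd qsokg iiexi nzhnd onvzm
Hunk 4: at line 1 remove [iibsr,zavgy,pdly] add [odnh] -> 9 lines: ixo odnh ero fzwll rsd qsokg iiexi nzhnd onvzm
Hunk 5: at line 4 remove [qsokg,iiexi] add [iajg,sqkg] -> 9 lines: ixo odnh ero fzwll rsd iajg sqkg nzhnd onvzm
Hunk 6: at line 2 remove [ero,fzwll] add [tdft] -> 8 lines: ixo odnh tdft rsd iajg sqkg nzhnd onvzm
Hunk 7: at line 2 remove [rsd,iajg,sqkg] add [dbpgk] -> 6 lines: ixo odnh tdft dbpgk nzhnd onvzm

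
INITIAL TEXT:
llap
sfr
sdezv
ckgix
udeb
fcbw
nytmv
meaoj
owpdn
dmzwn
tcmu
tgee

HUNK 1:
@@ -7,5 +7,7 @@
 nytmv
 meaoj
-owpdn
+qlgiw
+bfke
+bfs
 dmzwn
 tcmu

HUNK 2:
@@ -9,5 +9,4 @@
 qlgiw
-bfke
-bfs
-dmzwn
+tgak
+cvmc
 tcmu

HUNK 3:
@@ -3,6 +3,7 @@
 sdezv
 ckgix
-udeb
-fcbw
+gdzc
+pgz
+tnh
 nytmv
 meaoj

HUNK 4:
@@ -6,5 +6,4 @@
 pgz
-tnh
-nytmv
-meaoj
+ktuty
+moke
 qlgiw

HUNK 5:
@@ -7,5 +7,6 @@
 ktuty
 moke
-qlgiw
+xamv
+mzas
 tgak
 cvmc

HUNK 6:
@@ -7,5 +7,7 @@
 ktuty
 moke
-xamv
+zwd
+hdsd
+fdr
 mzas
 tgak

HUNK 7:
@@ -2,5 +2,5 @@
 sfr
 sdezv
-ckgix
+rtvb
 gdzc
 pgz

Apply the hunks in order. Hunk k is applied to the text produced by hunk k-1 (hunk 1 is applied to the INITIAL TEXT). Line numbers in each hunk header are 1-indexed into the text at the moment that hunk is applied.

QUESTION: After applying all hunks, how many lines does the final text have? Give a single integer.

Hunk 1: at line 7 remove [owpdn] add [qlgiw,bfke,bfs] -> 14 lines: llap sfr sdezv ckgix udeb fcbw nytmv meaoj qlgiw bfke bfs dmzwn tcmu tgee
Hunk 2: at line 9 remove [bfke,bfs,dmzwn] add [tgak,cvmc] -> 13 lines: llap sfr sdezv ckgix udeb fcbw nytmv meaoj qlgiw tgak cvmc tcmu tgee
Hunk 3: at line 3 remove [udeb,fcbw] add [gdzc,pgz,tnh] -> 14 lines: llap sfr sdezv ckgix gdzc pgz tnh nytmv meaoj qlgiw tgak cvmc tcmu tgee
Hunk 4: at line 6 remove [tnh,nytmv,meaoj] add [ktuty,moke] -> 13 lines: llap sfr sdezv ckgix gdzc pgz ktuty moke qlgiw tgak cvmc tcmu tgee
Hunk 5: at line 7 remove [qlgiw] add [xamv,mzas] -> 14 lines: llap sfr sdezv ckgix gdzc pgz ktuty moke xamv mzas tgak cvmc tcmu tgee
Hunk 6: at line 7 remove [xamv] add [zwd,hdsd,fdr] -> 16 lines: llap sfr sdezv ckgix gdzc pgz ktuty moke zwd hdsd fdr mzas tgak cvmc tcmu tgee
Hunk 7: at line 2 remove [ckgix] add [rtvb] -> 16 lines: llap sfr sdezv rtvb gdzc pgz ktuty moke zwd hdsd fdr mzas tgak cvmc tcmu tgee
Final line count: 16

Answer: 16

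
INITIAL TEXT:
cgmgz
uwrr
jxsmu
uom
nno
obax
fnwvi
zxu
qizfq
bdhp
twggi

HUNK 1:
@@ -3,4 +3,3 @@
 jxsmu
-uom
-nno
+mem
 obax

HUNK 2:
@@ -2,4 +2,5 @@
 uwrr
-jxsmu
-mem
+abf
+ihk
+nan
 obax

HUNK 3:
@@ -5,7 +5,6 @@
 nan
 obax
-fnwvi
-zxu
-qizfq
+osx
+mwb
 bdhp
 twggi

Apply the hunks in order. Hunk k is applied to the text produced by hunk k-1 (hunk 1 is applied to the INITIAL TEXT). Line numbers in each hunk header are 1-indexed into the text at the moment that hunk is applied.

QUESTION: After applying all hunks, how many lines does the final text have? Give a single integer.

Hunk 1: at line 3 remove [uom,nno] add [mem] -> 10 lines: cgmgz uwrr jxsmu mem obax fnwvi zxu qizfq bdhp twggi
Hunk 2: at line 2 remove [jxsmu,mem] add [abf,ihk,nan] -> 11 lines: cgmgz uwrr abf ihk nan obax fnwvi zxu qizfq bdhp twggi
Hunk 3: at line 5 remove [fnwvi,zxu,qizfq] add [osx,mwb] -> 10 lines: cgmgz uwrr abf ihk nan obax osx mwb bdhp twggi
Final line count: 10

Answer: 10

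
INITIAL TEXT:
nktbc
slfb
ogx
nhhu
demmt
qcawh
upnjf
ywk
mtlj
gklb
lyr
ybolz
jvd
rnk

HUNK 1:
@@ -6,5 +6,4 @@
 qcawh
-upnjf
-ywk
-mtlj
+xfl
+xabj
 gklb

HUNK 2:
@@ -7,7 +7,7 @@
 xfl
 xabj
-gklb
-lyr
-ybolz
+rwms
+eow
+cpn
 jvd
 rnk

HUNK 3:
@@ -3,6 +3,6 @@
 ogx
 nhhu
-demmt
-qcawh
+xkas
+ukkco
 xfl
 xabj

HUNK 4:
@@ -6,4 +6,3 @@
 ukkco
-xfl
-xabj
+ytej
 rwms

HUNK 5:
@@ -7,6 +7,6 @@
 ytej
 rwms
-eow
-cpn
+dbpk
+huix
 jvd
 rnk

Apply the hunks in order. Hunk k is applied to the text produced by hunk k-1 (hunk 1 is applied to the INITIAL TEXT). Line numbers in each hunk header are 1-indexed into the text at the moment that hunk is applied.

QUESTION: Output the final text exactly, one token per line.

Hunk 1: at line 6 remove [upnjf,ywk,mtlj] add [xfl,xabj] -> 13 lines: nktbc slfb ogx nhhu demmt qcawh xfl xabj gklb lyr ybolz jvd rnk
Hunk 2: at line 7 remove [gklb,lyr,ybolz] add [rwms,eow,cpn] -> 13 lines: nktbc slfb ogx nhhu demmt qcawh xfl xabj rwms eow cpn jvd rnk
Hunk 3: at line 3 remove [demmt,qcawh] add [xkas,ukkco] -> 13 lines: nktbc slfb ogx nhhu xkas ukkco xfl xabj rwms eow cpn jvd rnk
Hunk 4: at line 6 remove [xfl,xabj] add [ytej] -> 12 lines: nktbc slfb ogx nhhu xkas ukkco ytej rwms eow cpn jvd rnk
Hunk 5: at line 7 remove [eow,cpn] add [dbpk,huix] -> 12 lines: nktbc slfb ogx nhhu xkas ukkco ytej rwms dbpk huix jvd rnk

Answer: nktbc
slfb
ogx
nhhu
xkas
ukkco
ytej
rwms
dbpk
huix
jvd
rnk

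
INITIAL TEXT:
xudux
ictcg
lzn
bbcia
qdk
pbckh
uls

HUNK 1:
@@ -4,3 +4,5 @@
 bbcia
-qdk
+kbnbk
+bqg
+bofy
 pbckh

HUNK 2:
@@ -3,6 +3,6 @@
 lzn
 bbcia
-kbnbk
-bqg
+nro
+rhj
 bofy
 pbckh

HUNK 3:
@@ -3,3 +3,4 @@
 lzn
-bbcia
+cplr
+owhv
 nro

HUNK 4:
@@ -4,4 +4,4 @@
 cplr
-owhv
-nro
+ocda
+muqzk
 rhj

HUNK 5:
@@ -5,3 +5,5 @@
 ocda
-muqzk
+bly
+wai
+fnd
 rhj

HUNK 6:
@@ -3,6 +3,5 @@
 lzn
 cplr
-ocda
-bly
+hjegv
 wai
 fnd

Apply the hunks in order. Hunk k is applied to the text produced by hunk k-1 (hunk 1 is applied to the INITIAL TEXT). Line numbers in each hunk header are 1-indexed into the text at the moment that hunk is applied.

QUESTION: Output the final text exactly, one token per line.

Answer: xudux
ictcg
lzn
cplr
hjegv
wai
fnd
rhj
bofy
pbckh
uls

Derivation:
Hunk 1: at line 4 remove [qdk] add [kbnbk,bqg,bofy] -> 9 lines: xudux ictcg lzn bbcia kbnbk bqg bofy pbckh uls
Hunk 2: at line 3 remove [kbnbk,bqg] add [nro,rhj] -> 9 lines: xudux ictcg lzn bbcia nro rhj bofy pbckh uls
Hunk 3: at line 3 remove [bbcia] add [cplr,owhv] -> 10 lines: xudux ictcg lzn cplr owhv nro rhj bofy pbckh uls
Hunk 4: at line 4 remove [owhv,nro] add [ocda,muqzk] -> 10 lines: xudux ictcg lzn cplr ocda muqzk rhj bofy pbckh uls
Hunk 5: at line 5 remove [muqzk] add [bly,wai,fnd] -> 12 lines: xudux ictcg lzn cplr ocda bly wai fnd rhj bofy pbckh uls
Hunk 6: at line 3 remove [ocda,bly] add [hjegv] -> 11 lines: xudux ictcg lzn cplr hjegv wai fnd rhj bofy pbckh uls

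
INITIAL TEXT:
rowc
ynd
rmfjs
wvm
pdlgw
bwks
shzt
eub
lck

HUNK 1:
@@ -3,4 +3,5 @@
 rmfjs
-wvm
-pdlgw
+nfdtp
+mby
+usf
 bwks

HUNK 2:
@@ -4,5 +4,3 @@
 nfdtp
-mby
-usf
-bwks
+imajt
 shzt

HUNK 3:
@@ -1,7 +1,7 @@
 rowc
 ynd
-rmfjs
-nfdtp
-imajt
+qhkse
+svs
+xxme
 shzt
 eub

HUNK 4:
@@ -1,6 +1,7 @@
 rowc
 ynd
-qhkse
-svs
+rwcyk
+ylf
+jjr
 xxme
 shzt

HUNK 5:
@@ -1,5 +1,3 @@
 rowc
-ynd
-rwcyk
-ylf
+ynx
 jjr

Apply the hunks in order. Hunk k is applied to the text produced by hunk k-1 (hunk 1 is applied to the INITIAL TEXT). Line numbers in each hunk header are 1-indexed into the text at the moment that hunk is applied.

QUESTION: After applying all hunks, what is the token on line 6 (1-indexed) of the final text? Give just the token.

Answer: eub

Derivation:
Hunk 1: at line 3 remove [wvm,pdlgw] add [nfdtp,mby,usf] -> 10 lines: rowc ynd rmfjs nfdtp mby usf bwks shzt eub lck
Hunk 2: at line 4 remove [mby,usf,bwks] add [imajt] -> 8 lines: rowc ynd rmfjs nfdtp imajt shzt eub lck
Hunk 3: at line 1 remove [rmfjs,nfdtp,imajt] add [qhkse,svs,xxme] -> 8 lines: rowc ynd qhkse svs xxme shzt eub lck
Hunk 4: at line 1 remove [qhkse,svs] add [rwcyk,ylf,jjr] -> 9 lines: rowc ynd rwcyk ylf jjr xxme shzt eub lck
Hunk 5: at line 1 remove [ynd,rwcyk,ylf] add [ynx] -> 7 lines: rowc ynx jjr xxme shzt eub lck
Final line 6: eub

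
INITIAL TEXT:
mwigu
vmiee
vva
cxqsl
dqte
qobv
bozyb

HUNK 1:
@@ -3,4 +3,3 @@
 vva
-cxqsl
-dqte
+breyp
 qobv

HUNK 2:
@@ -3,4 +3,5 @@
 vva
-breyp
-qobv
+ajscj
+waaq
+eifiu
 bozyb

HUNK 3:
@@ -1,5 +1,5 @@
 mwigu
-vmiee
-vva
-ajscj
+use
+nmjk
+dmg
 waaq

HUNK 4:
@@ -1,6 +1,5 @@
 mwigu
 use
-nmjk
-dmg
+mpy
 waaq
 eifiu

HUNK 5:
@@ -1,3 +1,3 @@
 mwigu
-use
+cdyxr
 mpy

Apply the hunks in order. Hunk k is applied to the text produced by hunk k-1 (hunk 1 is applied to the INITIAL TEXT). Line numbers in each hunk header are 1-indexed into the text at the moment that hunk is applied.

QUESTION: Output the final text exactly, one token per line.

Answer: mwigu
cdyxr
mpy
waaq
eifiu
bozyb

Derivation:
Hunk 1: at line 3 remove [cxqsl,dqte] add [breyp] -> 6 lines: mwigu vmiee vva breyp qobv bozyb
Hunk 2: at line 3 remove [breyp,qobv] add [ajscj,waaq,eifiu] -> 7 lines: mwigu vmiee vva ajscj waaq eifiu bozyb
Hunk 3: at line 1 remove [vmiee,vva,ajscj] add [use,nmjk,dmg] -> 7 lines: mwigu use nmjk dmg waaq eifiu bozyb
Hunk 4: at line 1 remove [nmjk,dmg] add [mpy] -> 6 lines: mwigu use mpy waaq eifiu bozyb
Hunk 5: at line 1 remove [use] add [cdyxr] -> 6 lines: mwigu cdyxr mpy waaq eifiu bozyb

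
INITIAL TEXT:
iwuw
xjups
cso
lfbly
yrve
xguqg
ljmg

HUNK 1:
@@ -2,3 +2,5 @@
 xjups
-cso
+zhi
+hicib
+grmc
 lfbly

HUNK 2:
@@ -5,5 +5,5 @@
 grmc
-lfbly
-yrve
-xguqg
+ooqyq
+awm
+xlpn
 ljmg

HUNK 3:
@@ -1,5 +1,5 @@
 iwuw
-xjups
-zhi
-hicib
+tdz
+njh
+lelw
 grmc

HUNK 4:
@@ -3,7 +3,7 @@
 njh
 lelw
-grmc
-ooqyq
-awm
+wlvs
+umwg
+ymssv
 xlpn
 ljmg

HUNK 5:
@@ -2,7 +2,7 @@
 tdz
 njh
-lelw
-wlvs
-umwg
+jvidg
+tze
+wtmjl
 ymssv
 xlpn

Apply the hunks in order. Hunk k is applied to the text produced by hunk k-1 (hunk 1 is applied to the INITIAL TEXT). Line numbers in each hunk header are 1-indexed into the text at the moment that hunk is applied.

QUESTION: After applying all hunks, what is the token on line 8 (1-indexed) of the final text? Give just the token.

Hunk 1: at line 2 remove [cso] add [zhi,hicib,grmc] -> 9 lines: iwuw xjups zhi hicib grmc lfbly yrve xguqg ljmg
Hunk 2: at line 5 remove [lfbly,yrve,xguqg] add [ooqyq,awm,xlpn] -> 9 lines: iwuw xjups zhi hicib grmc ooqyq awm xlpn ljmg
Hunk 3: at line 1 remove [xjups,zhi,hicib] add [tdz,njh,lelw] -> 9 lines: iwuw tdz njh lelw grmc ooqyq awm xlpn ljmg
Hunk 4: at line 3 remove [grmc,ooqyq,awm] add [wlvs,umwg,ymssv] -> 9 lines: iwuw tdz njh lelw wlvs umwg ymssv xlpn ljmg
Hunk 5: at line 2 remove [lelw,wlvs,umwg] add [jvidg,tze,wtmjl] -> 9 lines: iwuw tdz njh jvidg tze wtmjl ymssv xlpn ljmg
Final line 8: xlpn

Answer: xlpn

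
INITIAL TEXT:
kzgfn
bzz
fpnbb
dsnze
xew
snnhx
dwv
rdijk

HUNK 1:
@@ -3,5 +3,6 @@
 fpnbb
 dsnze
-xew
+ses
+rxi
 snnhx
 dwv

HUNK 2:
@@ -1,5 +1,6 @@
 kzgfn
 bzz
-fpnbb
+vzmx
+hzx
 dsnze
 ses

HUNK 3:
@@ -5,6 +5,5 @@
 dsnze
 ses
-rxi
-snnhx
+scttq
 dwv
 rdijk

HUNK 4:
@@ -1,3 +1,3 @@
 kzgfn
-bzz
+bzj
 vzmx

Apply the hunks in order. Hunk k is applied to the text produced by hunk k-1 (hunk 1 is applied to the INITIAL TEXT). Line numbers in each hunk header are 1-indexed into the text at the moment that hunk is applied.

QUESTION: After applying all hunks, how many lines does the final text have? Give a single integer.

Answer: 9

Derivation:
Hunk 1: at line 3 remove [xew] add [ses,rxi] -> 9 lines: kzgfn bzz fpnbb dsnze ses rxi snnhx dwv rdijk
Hunk 2: at line 1 remove [fpnbb] add [vzmx,hzx] -> 10 lines: kzgfn bzz vzmx hzx dsnze ses rxi snnhx dwv rdijk
Hunk 3: at line 5 remove [rxi,snnhx] add [scttq] -> 9 lines: kzgfn bzz vzmx hzx dsnze ses scttq dwv rdijk
Hunk 4: at line 1 remove [bzz] add [bzj] -> 9 lines: kzgfn bzj vzmx hzx dsnze ses scttq dwv rdijk
Final line count: 9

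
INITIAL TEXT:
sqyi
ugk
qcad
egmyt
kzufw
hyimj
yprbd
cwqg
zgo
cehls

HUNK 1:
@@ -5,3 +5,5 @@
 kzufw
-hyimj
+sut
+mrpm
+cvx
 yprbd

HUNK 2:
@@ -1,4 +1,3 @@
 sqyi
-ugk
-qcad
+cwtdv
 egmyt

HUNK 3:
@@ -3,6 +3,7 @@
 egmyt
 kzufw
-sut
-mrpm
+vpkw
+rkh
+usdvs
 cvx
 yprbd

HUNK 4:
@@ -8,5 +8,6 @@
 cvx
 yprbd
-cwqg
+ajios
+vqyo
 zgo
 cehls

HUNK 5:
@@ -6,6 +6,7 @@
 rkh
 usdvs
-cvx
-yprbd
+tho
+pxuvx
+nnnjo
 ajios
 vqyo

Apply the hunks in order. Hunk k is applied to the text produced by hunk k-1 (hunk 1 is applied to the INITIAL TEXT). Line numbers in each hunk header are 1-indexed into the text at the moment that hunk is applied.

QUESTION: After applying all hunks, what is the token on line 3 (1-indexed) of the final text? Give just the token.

Hunk 1: at line 5 remove [hyimj] add [sut,mrpm,cvx] -> 12 lines: sqyi ugk qcad egmyt kzufw sut mrpm cvx yprbd cwqg zgo cehls
Hunk 2: at line 1 remove [ugk,qcad] add [cwtdv] -> 11 lines: sqyi cwtdv egmyt kzufw sut mrpm cvx yprbd cwqg zgo cehls
Hunk 3: at line 3 remove [sut,mrpm] add [vpkw,rkh,usdvs] -> 12 lines: sqyi cwtdv egmyt kzufw vpkw rkh usdvs cvx yprbd cwqg zgo cehls
Hunk 4: at line 8 remove [cwqg] add [ajios,vqyo] -> 13 lines: sqyi cwtdv egmyt kzufw vpkw rkh usdvs cvx yprbd ajios vqyo zgo cehls
Hunk 5: at line 6 remove [cvx,yprbd] add [tho,pxuvx,nnnjo] -> 14 lines: sqyi cwtdv egmyt kzufw vpkw rkh usdvs tho pxuvx nnnjo ajios vqyo zgo cehls
Final line 3: egmyt

Answer: egmyt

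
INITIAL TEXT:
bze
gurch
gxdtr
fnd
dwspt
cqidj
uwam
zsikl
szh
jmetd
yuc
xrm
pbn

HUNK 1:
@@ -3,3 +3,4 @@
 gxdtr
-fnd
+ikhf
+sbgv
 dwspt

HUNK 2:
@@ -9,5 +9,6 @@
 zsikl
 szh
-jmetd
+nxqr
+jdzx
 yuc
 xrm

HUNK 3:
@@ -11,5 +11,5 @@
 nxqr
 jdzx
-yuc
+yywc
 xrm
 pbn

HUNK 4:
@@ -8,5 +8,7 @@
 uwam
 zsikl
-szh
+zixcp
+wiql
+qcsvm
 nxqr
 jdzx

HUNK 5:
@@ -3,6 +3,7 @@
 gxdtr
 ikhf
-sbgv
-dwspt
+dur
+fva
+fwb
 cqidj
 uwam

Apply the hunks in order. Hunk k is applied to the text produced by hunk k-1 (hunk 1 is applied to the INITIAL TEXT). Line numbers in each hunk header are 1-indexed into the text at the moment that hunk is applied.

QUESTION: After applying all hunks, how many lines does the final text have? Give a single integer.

Hunk 1: at line 3 remove [fnd] add [ikhf,sbgv] -> 14 lines: bze gurch gxdtr ikhf sbgv dwspt cqidj uwam zsikl szh jmetd yuc xrm pbn
Hunk 2: at line 9 remove [jmetd] add [nxqr,jdzx] -> 15 lines: bze gurch gxdtr ikhf sbgv dwspt cqidj uwam zsikl szh nxqr jdzx yuc xrm pbn
Hunk 3: at line 11 remove [yuc] add [yywc] -> 15 lines: bze gurch gxdtr ikhf sbgv dwspt cqidj uwam zsikl szh nxqr jdzx yywc xrm pbn
Hunk 4: at line 8 remove [szh] add [zixcp,wiql,qcsvm] -> 17 lines: bze gurch gxdtr ikhf sbgv dwspt cqidj uwam zsikl zixcp wiql qcsvm nxqr jdzx yywc xrm pbn
Hunk 5: at line 3 remove [sbgv,dwspt] add [dur,fva,fwb] -> 18 lines: bze gurch gxdtr ikhf dur fva fwb cqidj uwam zsikl zixcp wiql qcsvm nxqr jdzx yywc xrm pbn
Final line count: 18

Answer: 18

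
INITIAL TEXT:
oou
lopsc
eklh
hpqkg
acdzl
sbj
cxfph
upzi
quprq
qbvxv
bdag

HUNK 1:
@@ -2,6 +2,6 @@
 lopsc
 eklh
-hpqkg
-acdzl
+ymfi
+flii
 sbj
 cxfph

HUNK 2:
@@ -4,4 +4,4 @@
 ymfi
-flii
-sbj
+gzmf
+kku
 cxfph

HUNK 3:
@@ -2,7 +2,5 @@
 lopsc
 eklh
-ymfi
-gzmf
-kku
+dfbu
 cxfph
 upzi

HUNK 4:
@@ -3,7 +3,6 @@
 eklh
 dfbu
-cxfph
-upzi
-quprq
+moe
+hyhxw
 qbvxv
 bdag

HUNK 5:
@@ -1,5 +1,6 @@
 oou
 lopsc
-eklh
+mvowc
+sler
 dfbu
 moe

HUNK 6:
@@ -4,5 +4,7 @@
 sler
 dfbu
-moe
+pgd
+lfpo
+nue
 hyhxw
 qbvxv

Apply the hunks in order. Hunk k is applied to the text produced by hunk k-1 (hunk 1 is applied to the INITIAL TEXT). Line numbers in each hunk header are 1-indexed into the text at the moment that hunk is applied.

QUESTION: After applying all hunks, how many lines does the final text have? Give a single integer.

Hunk 1: at line 2 remove [hpqkg,acdzl] add [ymfi,flii] -> 11 lines: oou lopsc eklh ymfi flii sbj cxfph upzi quprq qbvxv bdag
Hunk 2: at line 4 remove [flii,sbj] add [gzmf,kku] -> 11 lines: oou lopsc eklh ymfi gzmf kku cxfph upzi quprq qbvxv bdag
Hunk 3: at line 2 remove [ymfi,gzmf,kku] add [dfbu] -> 9 lines: oou lopsc eklh dfbu cxfph upzi quprq qbvxv bdag
Hunk 4: at line 3 remove [cxfph,upzi,quprq] add [moe,hyhxw] -> 8 lines: oou lopsc eklh dfbu moe hyhxw qbvxv bdag
Hunk 5: at line 1 remove [eklh] add [mvowc,sler] -> 9 lines: oou lopsc mvowc sler dfbu moe hyhxw qbvxv bdag
Hunk 6: at line 4 remove [moe] add [pgd,lfpo,nue] -> 11 lines: oou lopsc mvowc sler dfbu pgd lfpo nue hyhxw qbvxv bdag
Final line count: 11

Answer: 11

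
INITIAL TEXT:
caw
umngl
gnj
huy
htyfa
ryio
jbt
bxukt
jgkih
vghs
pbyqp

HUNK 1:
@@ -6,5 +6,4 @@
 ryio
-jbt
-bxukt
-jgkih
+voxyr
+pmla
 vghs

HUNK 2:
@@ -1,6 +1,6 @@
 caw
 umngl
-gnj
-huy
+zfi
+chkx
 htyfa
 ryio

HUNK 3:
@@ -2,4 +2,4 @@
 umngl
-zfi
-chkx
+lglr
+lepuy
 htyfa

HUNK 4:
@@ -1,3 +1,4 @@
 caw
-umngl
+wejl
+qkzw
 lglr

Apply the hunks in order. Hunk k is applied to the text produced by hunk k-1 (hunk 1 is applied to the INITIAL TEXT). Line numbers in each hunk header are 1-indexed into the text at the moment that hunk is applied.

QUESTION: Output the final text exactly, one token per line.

Answer: caw
wejl
qkzw
lglr
lepuy
htyfa
ryio
voxyr
pmla
vghs
pbyqp

Derivation:
Hunk 1: at line 6 remove [jbt,bxukt,jgkih] add [voxyr,pmla] -> 10 lines: caw umngl gnj huy htyfa ryio voxyr pmla vghs pbyqp
Hunk 2: at line 1 remove [gnj,huy] add [zfi,chkx] -> 10 lines: caw umngl zfi chkx htyfa ryio voxyr pmla vghs pbyqp
Hunk 3: at line 2 remove [zfi,chkx] add [lglr,lepuy] -> 10 lines: caw umngl lglr lepuy htyfa ryio voxyr pmla vghs pbyqp
Hunk 4: at line 1 remove [umngl] add [wejl,qkzw] -> 11 lines: caw wejl qkzw lglr lepuy htyfa ryio voxyr pmla vghs pbyqp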